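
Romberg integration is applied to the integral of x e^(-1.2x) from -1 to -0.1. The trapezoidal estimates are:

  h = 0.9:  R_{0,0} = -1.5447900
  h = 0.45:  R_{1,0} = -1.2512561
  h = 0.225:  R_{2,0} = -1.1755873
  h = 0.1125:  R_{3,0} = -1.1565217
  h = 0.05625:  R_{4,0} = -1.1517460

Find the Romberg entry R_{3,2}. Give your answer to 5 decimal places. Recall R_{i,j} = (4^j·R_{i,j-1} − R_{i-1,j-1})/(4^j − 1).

-1.15015

Richardson extrapolation on the trapezoidal column (denominator 4−1=3):
R_{2,1} = (4·(-1.1755873) − (-1.2512561)) / 3 = -1.1503644
R_{3,1} = -1.1565217 + (-1.1565217 − (-1.1755873))/3 = -1.1501665
R_{3,2} = (16·(-1.1501665) − (-1.1503644)) / 15 = -1.1501533
(Column j=1 coincides with Simpson's rule on the same nodes.)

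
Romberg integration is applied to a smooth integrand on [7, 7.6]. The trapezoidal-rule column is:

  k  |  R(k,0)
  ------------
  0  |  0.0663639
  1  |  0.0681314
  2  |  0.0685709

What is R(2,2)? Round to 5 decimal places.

0.06872

Richardson extrapolation on the trapezoidal column (denominator 4−1=3):
R(1,1) = 0.0681314 + (0.0681314 − 0.0663639)/3 = 0.0687206
R(2,1) = (4·0.0685709 − 0.0681314) / 3 = 0.0687174
R(2,2) = 0.0687174 + (0.0687174 − 0.0687206)/15 = 0.0687172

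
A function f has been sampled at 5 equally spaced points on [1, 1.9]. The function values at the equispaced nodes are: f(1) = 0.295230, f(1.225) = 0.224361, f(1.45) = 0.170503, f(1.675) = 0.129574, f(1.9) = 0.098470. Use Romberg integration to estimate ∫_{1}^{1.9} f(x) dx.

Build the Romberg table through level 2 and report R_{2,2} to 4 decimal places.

0.1613

R_{0,0} (trapezoid, 1 panel, h=0.9000): 0.177165
R_{1,0} (trapezoid, 2 panels, h=0.4500): 0.165309
R_{2,0} (trapezoid, 4 panels, h=0.2250): 0.162290
R_{1,1} = 0.165309 + (0.165309 − 0.177165)/3 = 0.161357
R_{2,1} = 0.162290 + (0.162290 − 0.165309)/3 = 0.161284
R_{2,2} = 0.161284 + (0.161284 − 0.161357)/15 = 0.161279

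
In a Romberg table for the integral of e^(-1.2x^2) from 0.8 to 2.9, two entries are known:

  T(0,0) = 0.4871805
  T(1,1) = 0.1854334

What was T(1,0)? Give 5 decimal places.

0.26087

From T(1,1) = (4·T(1,0) − T(0,0))/3, solve for T(1,0):
4·T(1,0) = 3·0.1854334 + 0.4871805 = 1.0434807
T(1,0) = 0.2608702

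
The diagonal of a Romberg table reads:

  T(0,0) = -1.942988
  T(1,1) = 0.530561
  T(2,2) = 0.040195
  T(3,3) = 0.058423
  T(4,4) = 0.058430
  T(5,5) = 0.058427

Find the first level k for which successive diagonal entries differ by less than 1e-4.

k = 4

|T(1,1) − T(0,0)| = 2.473549 ≥ 1e-4
|T(2,2) − T(1,1)| = 0.490366 ≥ 1e-4
|T(3,3) − T(2,2)| = 0.018228 ≥ 1e-4
|T(4,4) − T(3,3)| = 0.000007 < 1e-4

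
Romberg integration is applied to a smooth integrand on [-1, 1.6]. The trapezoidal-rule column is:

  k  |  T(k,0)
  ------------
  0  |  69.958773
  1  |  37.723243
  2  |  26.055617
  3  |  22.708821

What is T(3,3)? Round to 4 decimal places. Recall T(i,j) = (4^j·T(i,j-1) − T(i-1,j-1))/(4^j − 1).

Richardson extrapolation on the trapezoidal column (denominator 4−1=3):
T(1,1) = (4·37.723243 − 69.958773) / 3 = 26.978066
T(2,1) = 26.055617 + (26.055617 − 37.723243)/3 = 22.166408
T(3,1) = (4·22.708821 − 26.055617) / 3 = 21.593222
T(2,2) = (16·22.166408 − 26.978066) / 15 = 21.845631
T(3,2) = 21.593222 + (21.593222 − 22.166408)/15 = 21.555010
T(3,3) = (64·21.555010 − 21.845631) / 63 = 21.550397

21.5504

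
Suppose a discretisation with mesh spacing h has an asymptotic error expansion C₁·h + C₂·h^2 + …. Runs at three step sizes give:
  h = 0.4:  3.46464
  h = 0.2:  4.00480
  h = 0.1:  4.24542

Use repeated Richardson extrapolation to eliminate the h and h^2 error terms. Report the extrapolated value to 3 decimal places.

4.466

First eliminate the h term (factor 2^1 = 2):
  B₁ = (2·4.00480 − 3.46464)/1 = 4.54496
  B₂ = (2·4.24542 − 4.00480)/1 = 4.48604
Then eliminate the h^2 term (factor 2^2 = 4):
  (4·4.48604 − 4.54496)/3 = 4.46640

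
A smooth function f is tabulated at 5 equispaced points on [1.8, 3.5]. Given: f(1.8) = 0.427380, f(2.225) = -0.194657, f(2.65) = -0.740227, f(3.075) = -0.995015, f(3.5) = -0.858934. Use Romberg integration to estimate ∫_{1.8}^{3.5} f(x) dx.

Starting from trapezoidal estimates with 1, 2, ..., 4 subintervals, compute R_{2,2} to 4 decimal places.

R_{0,0} (trapezoid, 1 panel, h=1.7000): -0.366821
R_{1,0} (trapezoid, 2 panels, h=0.8500): -0.812603
R_{2,0} (trapezoid, 4 panels, h=0.4250): -0.911912
R_{1,1} = -0.812603 + (-0.812603 − (-0.366821))/3 = -0.961197
R_{2,1} = -0.911912 + (-0.911912 − (-0.812603))/3 = -0.945015
R_{2,2} = -0.945015 + (-0.945015 − (-0.961197))/15 = -0.943936

-0.9439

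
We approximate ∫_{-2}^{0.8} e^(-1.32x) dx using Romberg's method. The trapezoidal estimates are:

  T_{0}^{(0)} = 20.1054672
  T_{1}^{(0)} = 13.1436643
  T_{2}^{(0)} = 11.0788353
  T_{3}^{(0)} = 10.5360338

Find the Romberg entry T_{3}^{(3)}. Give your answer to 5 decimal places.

10.35259

T_{1}^{(1)} = (4·13.1436643 − 20.1054672) / 3 = 10.8230633
T_{2}^{(1)} = (4·11.0788353 − 13.1436643) / 3 = 10.3905590
T_{3}^{(1)} = (4·10.5360338 − 11.0788353) / 3 = 10.3551000
T_{2}^{(2)} = 10.3905590 + (10.3905590 − 10.8230633)/15 = 10.3617254
T_{3}^{(2)} = (16·10.3551000 − 10.3905590) / 15 = 10.3527361
T_{3}^{(3)} = (64·10.3527361 − 10.3617254) / 63 = 10.3525934
(Column j=1 coincides with Simpson's rule on the same nodes.)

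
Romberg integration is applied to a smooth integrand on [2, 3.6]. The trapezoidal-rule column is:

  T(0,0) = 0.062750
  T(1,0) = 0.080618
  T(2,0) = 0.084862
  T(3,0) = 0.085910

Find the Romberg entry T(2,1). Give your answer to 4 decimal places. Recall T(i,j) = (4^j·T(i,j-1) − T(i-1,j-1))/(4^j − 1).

T(2,1) = (4·0.084862 − 0.080618) / 3 = 0.086277

0.0863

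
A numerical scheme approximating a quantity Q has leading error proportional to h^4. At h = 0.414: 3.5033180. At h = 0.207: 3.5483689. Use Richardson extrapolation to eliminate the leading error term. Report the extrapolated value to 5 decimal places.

3.55137

Extrapolated value = (16·A(h/2) − A(h)) / (16 − 1)
= (16·3.5483689 − 3.5033180) / 15
= 53.2705844 / 15 = 3.5513723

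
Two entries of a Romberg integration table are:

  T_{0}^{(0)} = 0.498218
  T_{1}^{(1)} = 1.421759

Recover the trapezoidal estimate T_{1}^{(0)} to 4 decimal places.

From T_{1}^{(1)} = (4·T_{1}^{(0)} − T_{0}^{(0)})/3, solve for T_{1}^{(0)}:
4·T_{1}^{(0)} = 3·1.421759 + 0.498218 = 4.763495
T_{1}^{(0)} = 1.190874

1.1909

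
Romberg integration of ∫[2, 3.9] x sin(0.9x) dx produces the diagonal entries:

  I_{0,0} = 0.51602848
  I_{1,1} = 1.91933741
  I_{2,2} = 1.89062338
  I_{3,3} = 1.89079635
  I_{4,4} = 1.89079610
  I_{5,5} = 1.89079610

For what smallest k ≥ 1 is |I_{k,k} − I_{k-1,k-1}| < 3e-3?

|I_{1,1} − I_{0,0}| = 1.40330893 ≥ 3e-3
|I_{2,2} − I_{1,1}| = 0.02871403 ≥ 3e-3
|I_{3,3} − I_{2,2}| = 0.00017297 < 3e-3

k = 3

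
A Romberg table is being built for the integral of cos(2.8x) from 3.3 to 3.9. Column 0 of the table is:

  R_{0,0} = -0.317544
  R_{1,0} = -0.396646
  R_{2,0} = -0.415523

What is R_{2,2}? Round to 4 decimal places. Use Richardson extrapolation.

Richardson extrapolation on the trapezoidal column (denominator 4−1=3):
R_{1,1} = (4·(-0.396646) − (-0.317544)) / 3 = -0.423013
R_{2,1} = -0.415523 + (-0.415523 − (-0.396646))/3 = -0.421815
R_{2,2} = -0.421815 + (-0.421815 − (-0.423013))/15 = -0.421735

-0.4217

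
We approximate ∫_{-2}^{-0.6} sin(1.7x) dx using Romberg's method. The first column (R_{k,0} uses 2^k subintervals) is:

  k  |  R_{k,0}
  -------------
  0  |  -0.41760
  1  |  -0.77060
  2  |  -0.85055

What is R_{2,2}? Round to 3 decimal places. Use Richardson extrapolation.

R_{1,1} = -0.77060 + (-0.77060 − (-0.41760))/3 = -0.88827
R_{2,1} = (4·(-0.85055) − (-0.77060)) / 3 = -0.87720
R_{2,2} = (16·(-0.87720) − (-0.88827)) / 15 = -0.87646

-0.876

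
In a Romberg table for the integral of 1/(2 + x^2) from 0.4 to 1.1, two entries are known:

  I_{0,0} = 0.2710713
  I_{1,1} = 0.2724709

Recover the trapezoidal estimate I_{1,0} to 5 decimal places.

From I_{1,1} = (4·I_{1,0} − I_{0,0})/3, solve for I_{1,0}:
4·I_{1,0} = 3·0.2724709 + 0.2710713 = 1.0884840
I_{1,0} = 0.2721210

0.27212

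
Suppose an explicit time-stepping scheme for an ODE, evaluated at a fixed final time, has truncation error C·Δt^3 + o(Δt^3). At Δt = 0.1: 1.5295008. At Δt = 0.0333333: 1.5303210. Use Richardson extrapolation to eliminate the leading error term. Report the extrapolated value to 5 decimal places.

1.53035

Extrapolated value = (27·A(Δt/3) − A(Δt)) / (27 − 1)
= (27·1.5303210 − 1.5295008) / 26
= 39.7891662 / 26 = 1.5303525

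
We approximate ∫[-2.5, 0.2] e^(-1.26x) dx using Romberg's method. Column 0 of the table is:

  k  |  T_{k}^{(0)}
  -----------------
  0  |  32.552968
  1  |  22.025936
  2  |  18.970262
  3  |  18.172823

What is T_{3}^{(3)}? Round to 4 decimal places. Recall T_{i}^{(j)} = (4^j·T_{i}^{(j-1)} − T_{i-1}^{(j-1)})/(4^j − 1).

17.9039

T_{1}^{(1)} = (4·22.025936 − 32.552968) / 3 = 18.516925
T_{2}^{(1)} = (4·18.970262 − 22.025936) / 3 = 17.951704
T_{3}^{(1)} = 18.172823 + (18.172823 − 18.970262)/3 = 17.907010
T_{2}^{(2)} = 17.951704 + (17.951704 − 18.516925)/15 = 17.914023
T_{3}^{(2)} = (16·17.907010 − 17.951704) / 15 = 17.904030
T_{3}^{(3)} = (64·17.904030 − 17.914023) / 63 = 17.903871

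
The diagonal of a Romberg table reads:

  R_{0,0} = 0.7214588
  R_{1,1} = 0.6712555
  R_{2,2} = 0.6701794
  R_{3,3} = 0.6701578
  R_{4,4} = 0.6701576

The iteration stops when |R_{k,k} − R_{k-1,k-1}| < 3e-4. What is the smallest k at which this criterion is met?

k = 3

|R_{1,1} − R_{0,0}| = 0.0502033 ≥ 3e-4
|R_{2,2} − R_{1,1}| = 0.0010761 ≥ 3e-4
|R_{3,3} − R_{2,2}| = 0.0000216 < 3e-4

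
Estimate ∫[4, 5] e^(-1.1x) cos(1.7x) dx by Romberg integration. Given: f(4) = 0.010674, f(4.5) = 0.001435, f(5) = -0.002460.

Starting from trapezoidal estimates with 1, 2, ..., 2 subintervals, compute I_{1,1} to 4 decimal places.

I_{0,0} (trapezoid, 1 panel, h=1.0000): 0.004107
I_{1,0} (trapezoid, 2 panels, h=0.5000): 0.002771
I_{1,1} = 0.002771 + (0.002771 − 0.004107)/3 = 0.002326

0.0023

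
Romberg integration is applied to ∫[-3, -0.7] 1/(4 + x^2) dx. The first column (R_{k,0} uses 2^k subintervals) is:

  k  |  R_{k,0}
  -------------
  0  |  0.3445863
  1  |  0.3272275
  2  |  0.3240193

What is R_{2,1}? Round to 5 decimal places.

0.32295

Richardson extrapolation on the trapezoidal column (denominator 4−1=3):
R_{2,1} = 0.3240193 + (0.3240193 − 0.3272275)/3 = 0.3229499
(Column j=1 coincides with Simpson's rule on the same nodes.)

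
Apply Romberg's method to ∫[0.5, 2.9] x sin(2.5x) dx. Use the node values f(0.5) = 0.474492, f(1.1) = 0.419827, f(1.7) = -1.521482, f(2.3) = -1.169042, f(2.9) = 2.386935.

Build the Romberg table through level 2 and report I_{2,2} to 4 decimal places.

I_{0,0} (trapezoid, 1 panel, h=2.4000): 3.433712
I_{1,0} (trapezoid, 2 panels, h=1.2000): -0.108922
I_{2,0} (trapezoid, 4 panels, h=0.6000): -0.503990
I_{1,1} = -0.108922 + (-0.108922 − 3.433712)/3 = -1.289800
I_{2,1} = -0.503990 + (-0.503990 − (-0.108922))/3 = -0.635679
I_{2,2} = -0.635679 + (-0.635679 − (-1.289800))/15 = -0.592071

-0.5921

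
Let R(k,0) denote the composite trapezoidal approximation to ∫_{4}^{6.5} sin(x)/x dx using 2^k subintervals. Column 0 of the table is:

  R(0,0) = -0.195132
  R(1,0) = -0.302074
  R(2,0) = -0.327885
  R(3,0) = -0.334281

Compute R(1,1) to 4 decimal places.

R(1,1) = (4·(-0.302074) − (-0.195132)) / 3 = -0.337721

-0.3377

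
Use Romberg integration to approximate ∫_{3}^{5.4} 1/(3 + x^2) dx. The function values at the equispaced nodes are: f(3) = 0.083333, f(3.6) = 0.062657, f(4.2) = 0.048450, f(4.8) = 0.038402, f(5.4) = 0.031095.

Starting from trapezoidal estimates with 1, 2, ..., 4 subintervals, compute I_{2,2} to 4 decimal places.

I_{0,0} (trapezoid, 1 panel, h=2.4000): 0.137314
I_{1,0} (trapezoid, 2 panels, h=1.2000): 0.126797
I_{2,0} (trapezoid, 4 panels, h=0.6000): 0.124034
I_{1,1} = 0.126797 + (0.126797 − 0.137314)/3 = 0.123291
I_{2,1} = 0.124034 + (0.124034 − 0.126797)/3 = 0.123113
I_{2,2} = 0.123113 + (0.123113 − 0.123291)/15 = 0.123101

0.1231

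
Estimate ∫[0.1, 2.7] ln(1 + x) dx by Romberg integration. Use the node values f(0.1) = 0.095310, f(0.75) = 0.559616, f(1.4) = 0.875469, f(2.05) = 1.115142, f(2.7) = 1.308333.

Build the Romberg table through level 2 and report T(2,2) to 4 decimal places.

2.1356

T(0,0) (trapezoid, 1 panel, h=2.6000): 1.824736
T(1,0) (trapezoid, 2 panels, h=1.3000): 2.050478
T(2,0) (trapezoid, 4 panels, h=0.6500): 2.113832
T(1,1) = 2.050478 + (2.050478 − 1.824736)/3 = 2.125725
T(2,1) = 2.113832 + (2.113832 − 2.050478)/3 = 2.134950
T(2,2) = 2.134950 + (2.134950 − 2.125725)/15 = 2.135565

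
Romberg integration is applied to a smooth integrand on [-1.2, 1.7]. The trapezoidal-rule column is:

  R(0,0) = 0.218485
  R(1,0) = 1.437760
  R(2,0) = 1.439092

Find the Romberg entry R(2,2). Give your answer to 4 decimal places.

1.4126

Richardson extrapolation on the trapezoidal column (denominator 4−1=3):
R(1,1) = (4·1.437760 − 0.218485) / 3 = 1.844185
R(2,1) = (4·1.439092 − 1.437760) / 3 = 1.439536
R(2,2) = 1.439536 + (1.439536 − 1.844185)/15 = 1.412559
(Column j=1 coincides with Simpson's rule on the same nodes.)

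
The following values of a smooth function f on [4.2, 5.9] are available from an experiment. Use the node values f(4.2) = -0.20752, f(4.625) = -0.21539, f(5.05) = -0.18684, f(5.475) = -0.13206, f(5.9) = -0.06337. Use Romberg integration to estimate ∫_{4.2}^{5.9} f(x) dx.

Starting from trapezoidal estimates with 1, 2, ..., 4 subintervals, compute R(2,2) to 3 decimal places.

R(0,0) (trapezoid, 1 panel, h=1.7000): -0.23026
R(1,0) (trapezoid, 2 panels, h=0.8500): -0.27394
R(2,0) (trapezoid, 4 panels, h=0.4250): -0.28464
R(1,1) = -0.27394 + (-0.27394 − (-0.23026))/3 = -0.28850
R(2,1) = -0.28464 + (-0.28464 − (-0.27394))/3 = -0.28821
R(2,2) = -0.28821 + (-0.28821 − (-0.28850))/15 = -0.28819

-0.288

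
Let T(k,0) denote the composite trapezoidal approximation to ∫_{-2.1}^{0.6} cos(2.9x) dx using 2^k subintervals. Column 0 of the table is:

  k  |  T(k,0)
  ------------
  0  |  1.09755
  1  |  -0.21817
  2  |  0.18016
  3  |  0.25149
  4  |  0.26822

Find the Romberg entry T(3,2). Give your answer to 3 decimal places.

0.273

Richardson extrapolation on the trapezoidal column (denominator 4−1=3):
T(2,1) = (4·0.18016 − (-0.21817)) / 3 = 0.31294
T(3,1) = 0.25149 + (0.25149 − 0.18016)/3 = 0.27527
T(3,2) = 0.27527 + (0.27527 − 0.31294)/15 = 0.27276
(Column j=1 coincides with Simpson's rule on the same nodes.)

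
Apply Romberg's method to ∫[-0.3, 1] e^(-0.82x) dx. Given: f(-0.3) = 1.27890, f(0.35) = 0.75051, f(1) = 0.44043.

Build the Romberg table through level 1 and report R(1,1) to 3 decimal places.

R(0,0) (trapezoid, 1 panel, h=1.3000): 1.11756
R(1,0) (trapezoid, 2 panels, h=0.6500): 1.04661
R(1,1) = 1.04661 + (1.04661 − 1.11756)/3 = 1.02296

1.023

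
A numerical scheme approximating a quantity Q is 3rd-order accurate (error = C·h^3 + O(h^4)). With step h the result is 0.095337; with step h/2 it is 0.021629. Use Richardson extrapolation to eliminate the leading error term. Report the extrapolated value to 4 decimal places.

The leading error scales as h^3; refining by a factor of 2 reduces it by 2^3 = 8.
Extrapolated value = (8·A(h/2) − A(h)) / (8 − 1)
= (8·0.021629 − 0.095337) / 7
= 0.077695 / 7 = 0.011099

0.0111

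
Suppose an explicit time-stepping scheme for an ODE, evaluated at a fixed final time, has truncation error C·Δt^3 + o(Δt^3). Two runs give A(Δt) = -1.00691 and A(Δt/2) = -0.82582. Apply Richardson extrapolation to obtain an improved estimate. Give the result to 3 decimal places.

The leading error scales as Δt^3; refining by a factor of 2 reduces it by 2^3 = 8.
Extrapolated value = (8·A(Δt/2) − A(Δt)) / (8 − 1)
= (8·(-0.82582) − (-1.00691)) / 7
= -5.59965 / 7 = -0.79995

-0.800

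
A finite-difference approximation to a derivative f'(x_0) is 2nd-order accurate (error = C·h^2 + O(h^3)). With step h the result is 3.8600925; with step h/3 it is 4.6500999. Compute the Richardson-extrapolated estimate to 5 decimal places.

4.74885

The leading error scales as h^2; refining by a factor of 3 reduces it by 3^2 = 9.
Extrapolated value = (9·A(h/3) − A(h)) / (9 − 1)
= (9·4.6500999 − 3.8600925) / 8
= 37.9908066 / 8 = 4.7488508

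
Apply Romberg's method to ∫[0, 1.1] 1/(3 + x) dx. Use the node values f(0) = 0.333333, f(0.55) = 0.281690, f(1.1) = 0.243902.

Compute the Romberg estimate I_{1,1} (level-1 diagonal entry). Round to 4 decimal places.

0.3124

I_{0,0} (trapezoid, 1 panel, h=1.1000): 0.317479
I_{1,0} (trapezoid, 2 panels, h=0.5500): 0.313669
I_{1,1} = 0.313669 + (0.313669 − 0.317479)/3 = 0.312399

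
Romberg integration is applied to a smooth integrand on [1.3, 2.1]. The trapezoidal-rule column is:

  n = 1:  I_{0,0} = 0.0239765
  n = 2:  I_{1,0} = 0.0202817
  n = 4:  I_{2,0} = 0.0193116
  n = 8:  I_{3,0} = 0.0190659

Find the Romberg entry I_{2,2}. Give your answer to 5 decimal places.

0.01898

I_{1,1} = 0.0202817 + (0.0202817 − 0.0239765)/3 = 0.0190501
I_{2,1} = (4·0.0193116 − 0.0202817) / 3 = 0.0189882
I_{2,2} = 0.0189882 + (0.0189882 − 0.0190501)/15 = 0.0189841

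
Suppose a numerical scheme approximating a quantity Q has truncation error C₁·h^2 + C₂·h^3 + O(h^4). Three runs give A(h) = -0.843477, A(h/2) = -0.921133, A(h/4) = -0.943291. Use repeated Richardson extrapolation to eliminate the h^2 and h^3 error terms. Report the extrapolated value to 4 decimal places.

-0.9512

First eliminate the h^2 term (factor 2^2 = 4):
  B₁ = (4·(-0.921133) − (-0.843477))/3 = -0.947018
  B₂ = (4·(-0.943291) − (-0.921133))/3 = -0.950677
Then eliminate the h^3 term (factor 2^3 = 8):
  (8·(-0.950677) − (-0.947018))/7 = -0.951200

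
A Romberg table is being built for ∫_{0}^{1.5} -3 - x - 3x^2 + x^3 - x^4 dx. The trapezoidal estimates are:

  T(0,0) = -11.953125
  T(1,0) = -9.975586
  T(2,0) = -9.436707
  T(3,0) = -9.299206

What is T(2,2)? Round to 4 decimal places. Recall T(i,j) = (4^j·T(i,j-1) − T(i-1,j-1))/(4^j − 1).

-9.2531

Richardson extrapolation on the trapezoidal column (denominator 4−1=3):
T(1,1) = (4·(-9.975586) − (-11.953125)) / 3 = -9.316406
T(2,1) = -9.436707 + (-9.436707 − (-9.975586))/3 = -9.257081
T(2,2) = -9.257081 + (-9.257081 − (-9.316406))/15 = -9.253126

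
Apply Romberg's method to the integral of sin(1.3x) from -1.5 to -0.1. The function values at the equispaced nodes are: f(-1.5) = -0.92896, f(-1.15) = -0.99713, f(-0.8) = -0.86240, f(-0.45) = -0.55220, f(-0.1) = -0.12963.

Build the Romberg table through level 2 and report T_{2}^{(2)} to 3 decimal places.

-1.047

T_{0}^{(0)} (trapezoid, 1 panel, h=1.4000): -0.74101
T_{1}^{(0)} (trapezoid, 2 panels, h=0.7000): -0.97419
T_{2}^{(0)} (trapezoid, 4 panels, h=0.3500): -1.02936
T_{1}^{(1)} = -0.97419 + (-0.97419 − (-0.74101))/3 = -1.05192
T_{2}^{(1)} = -1.02936 + (-1.02936 − (-0.97419))/3 = -1.04775
T_{2}^{(2)} = -1.04775 + (-1.04775 − (-1.05192))/15 = -1.04747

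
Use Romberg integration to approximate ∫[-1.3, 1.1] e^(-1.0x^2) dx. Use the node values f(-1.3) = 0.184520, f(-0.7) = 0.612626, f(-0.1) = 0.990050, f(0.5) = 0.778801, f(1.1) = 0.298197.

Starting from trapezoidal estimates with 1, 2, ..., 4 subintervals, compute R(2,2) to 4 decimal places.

1.5943

R(0,0) (trapezoid, 1 panel, h=2.4000): 0.579260
R(1,0) (trapezoid, 2 panels, h=1.2000): 1.477690
R(2,0) (trapezoid, 4 panels, h=0.6000): 1.573701
R(1,1) = 1.477690 + (1.477690 − 0.579260)/3 = 1.777167
R(2,1) = 1.573701 + (1.573701 − 1.477690)/3 = 1.605705
R(2,2) = 1.605705 + (1.605705 − 1.777167)/15 = 1.594274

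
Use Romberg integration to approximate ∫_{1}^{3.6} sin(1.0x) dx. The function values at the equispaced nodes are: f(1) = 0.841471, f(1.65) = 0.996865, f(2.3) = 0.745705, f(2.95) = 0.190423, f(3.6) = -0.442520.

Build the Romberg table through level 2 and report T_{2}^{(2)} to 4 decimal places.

1.4368

T_{0}^{(0)} (trapezoid, 1 panel, h=2.6000): 0.518636
T_{1}^{(0)} (trapezoid, 2 panels, h=1.3000): 1.228735
T_{2}^{(0)} (trapezoid, 4 panels, h=0.6500): 1.386105
T_{1}^{(1)} = 1.228735 + (1.228735 − 0.518636)/3 = 1.465435
T_{2}^{(1)} = 1.386105 + (1.386105 − 1.228735)/3 = 1.438562
T_{2}^{(2)} = 1.438562 + (1.438562 − 1.465435)/15 = 1.436770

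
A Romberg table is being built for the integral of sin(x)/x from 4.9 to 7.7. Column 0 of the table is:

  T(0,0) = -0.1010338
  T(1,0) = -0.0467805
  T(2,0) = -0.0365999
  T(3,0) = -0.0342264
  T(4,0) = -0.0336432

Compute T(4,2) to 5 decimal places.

Richardson extrapolation on the trapezoidal column (denominator 4−1=3):
T(3,1) = -0.0342264 + (-0.0342264 − (-0.0365999))/3 = -0.0334352
T(4,1) = (4·(-0.0336432) − (-0.0342264)) / 3 = -0.0334488
T(4,2) = (16·(-0.0334488) − (-0.0334352)) / 15 = -0.0334497
(Column j=1 coincides with Simpson's rule on the same nodes.)

-0.03345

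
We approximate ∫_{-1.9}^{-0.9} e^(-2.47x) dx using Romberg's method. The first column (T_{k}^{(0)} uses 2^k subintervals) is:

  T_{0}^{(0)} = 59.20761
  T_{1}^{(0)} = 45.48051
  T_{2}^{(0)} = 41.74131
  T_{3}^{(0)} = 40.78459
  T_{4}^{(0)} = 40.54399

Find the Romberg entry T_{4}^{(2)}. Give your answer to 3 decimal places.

Richardson extrapolation on the trapezoidal column (denominator 4−1=3):
T_{3}^{(1)} = 40.78459 + (40.78459 − 41.74131)/3 = 40.46568
T_{4}^{(1)} = 40.54399 + (40.54399 − 40.78459)/3 = 40.46379
T_{4}^{(2)} = (16·40.46379 − 40.46568) / 15 = 40.46366

40.464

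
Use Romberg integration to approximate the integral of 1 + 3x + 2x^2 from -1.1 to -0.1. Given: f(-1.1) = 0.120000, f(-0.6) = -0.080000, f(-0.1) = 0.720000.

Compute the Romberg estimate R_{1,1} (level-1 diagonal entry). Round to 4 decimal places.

R_{0,0} (trapezoid, 1 panel, h=1.0000): 0.420000
R_{1,0} (trapezoid, 2 panels, h=0.5000): 0.170000
R_{1,1} = 0.170000 + (0.170000 − 0.420000)/3 = 0.086667

0.0867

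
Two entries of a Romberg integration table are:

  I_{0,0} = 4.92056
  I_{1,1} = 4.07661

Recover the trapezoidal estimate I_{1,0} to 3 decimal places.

From I_{1,1} = (4·I_{1,0} − I_{0,0})/3, solve for I_{1,0}:
4·I_{1,0} = 3·4.07661 + 4.92056 = 17.15039
I_{1,0} = 4.28760

4.288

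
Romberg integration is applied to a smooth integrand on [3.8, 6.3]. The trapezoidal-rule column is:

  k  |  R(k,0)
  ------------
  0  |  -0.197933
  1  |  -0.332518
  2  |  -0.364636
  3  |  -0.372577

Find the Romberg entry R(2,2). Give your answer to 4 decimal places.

-0.3752

R(1,1) = -0.332518 + (-0.332518 − (-0.197933))/3 = -0.377380
R(2,1) = (4·(-0.364636) − (-0.332518)) / 3 = -0.375342
R(2,2) = -0.375342 + (-0.375342 − (-0.377380))/15 = -0.375206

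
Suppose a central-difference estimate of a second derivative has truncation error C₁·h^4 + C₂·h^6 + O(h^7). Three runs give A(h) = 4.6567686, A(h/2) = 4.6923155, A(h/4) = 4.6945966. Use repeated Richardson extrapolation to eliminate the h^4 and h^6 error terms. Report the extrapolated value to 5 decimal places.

4.69475

First eliminate the h^4 term (factor 2^4 = 16):
  B₁ = (16·4.6923155 − 4.6567686)/15 = 4.6946853
  B₂ = (16·4.6945966 − 4.6923155)/15 = 4.6947487
Then eliminate the h^6 term (factor 2^6 = 64):
  (64·4.6947487 − 4.6946853)/63 = 4.6947497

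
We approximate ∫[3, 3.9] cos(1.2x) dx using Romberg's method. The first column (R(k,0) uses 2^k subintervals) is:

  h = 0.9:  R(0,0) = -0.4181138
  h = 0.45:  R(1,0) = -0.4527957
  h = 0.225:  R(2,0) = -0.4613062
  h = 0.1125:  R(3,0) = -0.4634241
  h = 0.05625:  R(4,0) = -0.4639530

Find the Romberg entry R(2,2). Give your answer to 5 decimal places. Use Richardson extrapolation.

-0.46413

Richardson extrapolation on the trapezoidal column (denominator 4−1=3):
R(1,1) = -0.4527957 + (-0.4527957 − (-0.4181138))/3 = -0.4643563
R(2,1) = (4·(-0.4613062) − (-0.4527957)) / 3 = -0.4641430
R(2,2) = -0.4641430 + (-0.4641430 − (-0.4643563))/15 = -0.4641288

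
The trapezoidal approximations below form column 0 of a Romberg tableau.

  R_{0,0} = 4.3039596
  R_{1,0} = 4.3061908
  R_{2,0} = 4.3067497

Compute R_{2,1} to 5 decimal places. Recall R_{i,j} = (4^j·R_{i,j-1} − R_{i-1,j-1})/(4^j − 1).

Richardson extrapolation on the trapezoidal column (denominator 4−1=3):
R_{2,1} = 4.3067497 + (4.3067497 − 4.3061908)/3 = 4.3069360
(Column j=1 coincides with Simpson's rule on the same nodes.)

4.30694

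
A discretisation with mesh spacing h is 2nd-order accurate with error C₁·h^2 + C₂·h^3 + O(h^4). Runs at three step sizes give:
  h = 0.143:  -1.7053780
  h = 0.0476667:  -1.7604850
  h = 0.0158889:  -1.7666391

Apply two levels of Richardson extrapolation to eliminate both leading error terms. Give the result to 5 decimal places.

First eliminate the h^2 term (factor 3^2 = 9):
  B₁ = (9·(-1.7604850) − (-1.7053780))/8 = -1.7673734
  B₂ = (9·(-1.7666391) − (-1.7604850))/8 = -1.7674084
Then eliminate the h^3 term (factor 3^3 = 27):
  (27·(-1.7674084) − (-1.7673734))/26 = -1.7674097

-1.76741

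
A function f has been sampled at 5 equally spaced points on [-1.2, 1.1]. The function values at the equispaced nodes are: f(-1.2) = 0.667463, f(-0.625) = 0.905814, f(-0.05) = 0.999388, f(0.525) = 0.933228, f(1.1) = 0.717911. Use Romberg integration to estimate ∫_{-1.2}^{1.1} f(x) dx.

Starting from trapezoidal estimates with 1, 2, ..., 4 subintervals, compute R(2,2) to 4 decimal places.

2.0582

R(0,0) (trapezoid, 1 panel, h=2.3000): 1.593180
R(1,0) (trapezoid, 2 panels, h=1.1500): 1.945886
R(2,0) (trapezoid, 4 panels, h=0.5750): 2.030392
R(1,1) = 1.945886 + (1.945886 − 1.593180)/3 = 2.063455
R(2,1) = 2.030392 + (2.030392 − 1.945886)/3 = 2.058561
R(2,2) = 2.058561 + (2.058561 − 2.063455)/15 = 2.058235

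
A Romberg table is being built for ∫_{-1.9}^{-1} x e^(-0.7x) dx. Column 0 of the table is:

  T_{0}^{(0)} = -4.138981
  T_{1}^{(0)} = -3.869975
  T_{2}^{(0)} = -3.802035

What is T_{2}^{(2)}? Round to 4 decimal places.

-3.7793

T_{1}^{(1)} = -3.869975 + (-3.869975 − (-4.138981))/3 = -3.780306
T_{2}^{(1)} = -3.802035 + (-3.802035 − (-3.869975))/3 = -3.779388
T_{2}^{(2)} = -3.779388 + (-3.779388 − (-3.780306))/15 = -3.779327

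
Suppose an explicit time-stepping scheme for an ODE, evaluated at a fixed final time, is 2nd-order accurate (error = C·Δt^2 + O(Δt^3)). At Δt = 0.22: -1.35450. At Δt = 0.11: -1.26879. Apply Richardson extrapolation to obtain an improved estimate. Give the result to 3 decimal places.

-1.240

The leading error scales as Δt^2; refining by a factor of 2 reduces it by 2^2 = 4.
Extrapolated value = (4·A(Δt/2) − A(Δt)) / (4 − 1)
= (4·(-1.26879) − (-1.35450)) / 3
= -3.72066 / 3 = -1.24022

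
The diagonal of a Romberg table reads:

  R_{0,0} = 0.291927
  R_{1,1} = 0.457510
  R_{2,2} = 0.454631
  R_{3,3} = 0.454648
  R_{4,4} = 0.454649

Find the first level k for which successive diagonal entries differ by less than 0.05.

|R_{1,1} − R_{0,0}| = 0.165583 ≥ 0.05
|R_{2,2} − R_{1,1}| = 0.002879 < 0.05

k = 2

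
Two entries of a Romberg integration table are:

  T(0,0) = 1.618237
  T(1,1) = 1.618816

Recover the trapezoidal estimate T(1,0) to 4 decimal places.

From T(1,1) = (4·T(1,0) − T(0,0))/3, solve for T(1,0):
4·T(1,0) = 3·1.618816 + 1.618237 = 6.474685
T(1,0) = 1.618671

1.6187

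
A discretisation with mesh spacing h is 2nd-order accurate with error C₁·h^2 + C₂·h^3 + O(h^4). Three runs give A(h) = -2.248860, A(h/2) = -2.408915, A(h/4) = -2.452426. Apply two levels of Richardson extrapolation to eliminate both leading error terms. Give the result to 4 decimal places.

-2.4676

First eliminate the h^2 term (factor 2^2 = 4):
  B₁ = (4·(-2.408915) − (-2.248860))/3 = -2.462267
  B₂ = (4·(-2.452426) − (-2.408915))/3 = -2.466930
Then eliminate the h^3 term (factor 2^3 = 8):
  (8·(-2.466930) − (-2.462267))/7 = -2.467596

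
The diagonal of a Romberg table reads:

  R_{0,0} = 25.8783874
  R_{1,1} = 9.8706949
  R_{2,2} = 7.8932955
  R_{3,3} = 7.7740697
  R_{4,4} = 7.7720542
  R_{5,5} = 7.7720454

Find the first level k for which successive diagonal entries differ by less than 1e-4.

|R_{1,1} − R_{0,0}| = 16.0076925 ≥ 1e-4
|R_{2,2} − R_{1,1}| = 1.9773994 ≥ 1e-4
|R_{3,3} − R_{2,2}| = 0.1192258 ≥ 1e-4
|R_{4,4} − R_{3,3}| = 0.0020155 ≥ 1e-4
|R_{5,5} − R_{4,4}| = 0.0000088 < 1e-4

k = 5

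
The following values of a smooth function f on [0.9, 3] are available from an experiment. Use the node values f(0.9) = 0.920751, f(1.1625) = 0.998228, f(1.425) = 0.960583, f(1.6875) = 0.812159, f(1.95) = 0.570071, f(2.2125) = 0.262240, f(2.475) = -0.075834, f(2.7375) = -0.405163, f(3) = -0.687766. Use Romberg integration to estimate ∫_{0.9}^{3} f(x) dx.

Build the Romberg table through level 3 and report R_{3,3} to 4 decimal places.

0.8585

R_{0,0} (trapezoid, 1 panel, h=2.1000): 0.244634
R_{1,0} (trapezoid, 2 panels, h=1.0500): 0.720892
R_{2,0} (trapezoid, 4 panels, h=0.5250): 0.824939
R_{3,0} (trapezoid, 8 panels, h=0.2625): 0.850179
R_{1,1} = 0.720892 + (0.720892 − 0.244634)/3 = 0.879645
R_{2,1} = 0.824939 + (0.824939 − 0.720892)/3 = 0.859621
R_{3,1} = 0.850179 + (0.850179 − 0.824939)/3 = 0.858592
R_{2,2} = 0.859621 + (0.859621 − 0.879645)/15 = 0.858286
R_{3,2} = 0.858592 + (0.858592 − 0.859621)/15 = 0.858523
R_{3,3} = 0.858523 + (0.858523 − 0.858286)/63 = 0.858527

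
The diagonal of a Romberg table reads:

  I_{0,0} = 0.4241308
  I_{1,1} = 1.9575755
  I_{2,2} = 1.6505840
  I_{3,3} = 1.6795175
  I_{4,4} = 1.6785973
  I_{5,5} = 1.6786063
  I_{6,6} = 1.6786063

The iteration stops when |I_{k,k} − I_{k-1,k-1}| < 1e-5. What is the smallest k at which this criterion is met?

k = 5

|I_{1,1} − I_{0,0}| = 1.5334447 ≥ 1e-5
|I_{2,2} − I_{1,1}| = 0.3069915 ≥ 1e-5
|I_{3,3} − I_{2,2}| = 0.0289335 ≥ 1e-5
|I_{4,4} − I_{3,3}| = 0.0009202 ≥ 1e-5
|I_{5,5} − I_{4,4}| = 0.0000090 < 1e-5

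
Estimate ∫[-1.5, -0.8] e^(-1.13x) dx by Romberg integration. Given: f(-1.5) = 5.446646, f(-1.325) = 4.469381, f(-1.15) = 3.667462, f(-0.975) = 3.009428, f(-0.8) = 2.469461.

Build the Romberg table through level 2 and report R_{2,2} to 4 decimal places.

R_{0,0} (trapezoid, 1 panel, h=0.7000): 2.770637
R_{1,0} (trapezoid, 2 panels, h=0.3500): 2.668930
R_{2,0} (trapezoid, 4 panels, h=0.1750): 2.643257
R_{1,1} = 2.668930 + (2.668930 − 2.770637)/3 = 2.635028
R_{2,1} = 2.643257 + (2.643257 − 2.668930)/3 = 2.634699
R_{2,2} = 2.634699 + (2.634699 − 2.635028)/15 = 2.634677

2.6347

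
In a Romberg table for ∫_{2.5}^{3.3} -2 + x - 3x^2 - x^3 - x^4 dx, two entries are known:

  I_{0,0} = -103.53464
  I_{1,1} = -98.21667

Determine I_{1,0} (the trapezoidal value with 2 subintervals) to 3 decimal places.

-99.546

From I_{1,1} = (4·I_{1,0} − I_{0,0})/3, solve for I_{1,0}:
4·I_{1,0} = 3·(-98.21667) + (-103.53464) = -398.18465
I_{1,0} = -99.54616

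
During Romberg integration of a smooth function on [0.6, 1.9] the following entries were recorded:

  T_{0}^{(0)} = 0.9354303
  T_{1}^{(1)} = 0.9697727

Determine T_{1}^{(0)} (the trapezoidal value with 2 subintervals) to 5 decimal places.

0.96119

From T_{1}^{(1)} = (4·T_{1}^{(0)} − T_{0}^{(0)})/3, solve for T_{1}^{(0)}:
4·T_{1}^{(0)} = 3·0.9697727 + 0.9354303 = 3.8447484
T_{1}^{(0)} = 0.9611871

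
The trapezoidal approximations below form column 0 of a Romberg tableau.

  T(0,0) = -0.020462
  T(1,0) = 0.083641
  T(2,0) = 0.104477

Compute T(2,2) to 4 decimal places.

T(1,1) = 0.083641 + (0.083641 − (-0.020462))/3 = 0.118342
T(2,1) = (4·0.104477 − 0.083641) / 3 = 0.111422
T(2,2) = 0.111422 + (0.111422 − 0.118342)/15 = 0.110961

0.1110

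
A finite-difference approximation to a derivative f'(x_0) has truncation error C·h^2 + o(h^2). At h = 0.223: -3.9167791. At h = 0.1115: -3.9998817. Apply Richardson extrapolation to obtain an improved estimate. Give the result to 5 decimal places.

-4.02758

The leading error scales as h^2; refining by a factor of 2 reduces it by 2^2 = 4.
Extrapolated value = (4·A(h/2) − A(h)) / (4 − 1)
= (4·(-3.9998817) − (-3.9167791)) / 3
= -12.0827477 / 3 = -4.0275826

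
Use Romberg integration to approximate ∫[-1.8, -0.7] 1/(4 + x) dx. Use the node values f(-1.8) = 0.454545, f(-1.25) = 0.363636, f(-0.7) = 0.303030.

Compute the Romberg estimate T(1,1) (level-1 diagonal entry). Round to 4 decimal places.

0.4056

T(0,0) (trapezoid, 1 panel, h=1.1000): 0.416666
T(1,0) (trapezoid, 2 panels, h=0.5500): 0.408333
T(1,1) = 0.408333 + (0.408333 − 0.416666)/3 = 0.405555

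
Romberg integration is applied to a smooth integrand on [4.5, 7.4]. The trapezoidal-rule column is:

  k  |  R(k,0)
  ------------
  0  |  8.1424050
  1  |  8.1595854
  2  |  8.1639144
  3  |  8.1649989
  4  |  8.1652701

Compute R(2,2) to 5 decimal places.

Richardson extrapolation on the trapezoidal column (denominator 4−1=3):
R(1,1) = 8.1595854 + (8.1595854 − 8.1424050)/3 = 8.1653122
R(2,1) = 8.1639144 + (8.1639144 − 8.1595854)/3 = 8.1653574
R(2,2) = 8.1653574 + (8.1653574 − 8.1653122)/15 = 8.1653604
(Column j=1 coincides with Simpson's rule on the same nodes.)

8.16536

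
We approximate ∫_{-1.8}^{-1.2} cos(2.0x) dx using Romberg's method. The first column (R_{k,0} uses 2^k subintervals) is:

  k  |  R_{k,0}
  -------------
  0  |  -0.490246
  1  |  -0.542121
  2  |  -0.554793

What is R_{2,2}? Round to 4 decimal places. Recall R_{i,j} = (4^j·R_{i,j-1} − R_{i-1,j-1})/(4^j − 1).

Richardson extrapolation on the trapezoidal column (denominator 4−1=3):
R_{1,1} = -0.542121 + (-0.542121 − (-0.490246))/3 = -0.559413
R_{2,1} = -0.554793 + (-0.554793 − (-0.542121))/3 = -0.559017
R_{2,2} = (16·(-0.559017) − (-0.559413)) / 15 = -0.558991

-0.5590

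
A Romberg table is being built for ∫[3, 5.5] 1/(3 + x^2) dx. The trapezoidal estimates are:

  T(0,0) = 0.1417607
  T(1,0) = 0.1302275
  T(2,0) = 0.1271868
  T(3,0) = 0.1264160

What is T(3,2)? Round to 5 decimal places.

0.12616

Richardson extrapolation on the trapezoidal column (denominator 4−1=3):
T(2,1) = (4·0.1271868 − 0.1302275) / 3 = 0.1261732
T(3,1) = 0.1264160 + (0.1264160 − 0.1271868)/3 = 0.1261591
T(3,2) = 0.1261591 + (0.1261591 − 0.1261732)/15 = 0.1261582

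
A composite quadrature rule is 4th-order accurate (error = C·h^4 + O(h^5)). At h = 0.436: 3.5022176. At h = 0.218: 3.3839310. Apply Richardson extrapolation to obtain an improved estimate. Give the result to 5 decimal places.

Extrapolated value = (16·A(h/2) − A(h)) / (16 − 1)
= (16·3.3839310 − 3.5022176) / 15
= 50.6406784 / 15 = 3.3760452

3.37605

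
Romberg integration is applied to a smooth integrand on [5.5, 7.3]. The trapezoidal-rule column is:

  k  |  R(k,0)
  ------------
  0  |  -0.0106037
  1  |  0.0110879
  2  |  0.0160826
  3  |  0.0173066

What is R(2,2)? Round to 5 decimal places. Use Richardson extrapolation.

R(1,1) = 0.0110879 + (0.0110879 − (-0.0106037))/3 = 0.0183184
R(2,1) = (4·0.0160826 − 0.0110879) / 3 = 0.0177475
R(2,2) = 0.0177475 + (0.0177475 − 0.0183184)/15 = 0.0177094

0.01771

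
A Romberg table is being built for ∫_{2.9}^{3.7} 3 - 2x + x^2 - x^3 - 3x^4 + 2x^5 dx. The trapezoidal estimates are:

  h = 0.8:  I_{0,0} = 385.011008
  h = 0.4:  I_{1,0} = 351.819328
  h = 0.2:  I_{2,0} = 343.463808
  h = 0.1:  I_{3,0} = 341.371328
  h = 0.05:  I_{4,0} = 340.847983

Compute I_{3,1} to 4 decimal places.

Richardson extrapolation on the trapezoidal column (denominator 4−1=3):
I_{3,1} = (4·341.371328 − 343.463808) / 3 = 340.673835

340.6738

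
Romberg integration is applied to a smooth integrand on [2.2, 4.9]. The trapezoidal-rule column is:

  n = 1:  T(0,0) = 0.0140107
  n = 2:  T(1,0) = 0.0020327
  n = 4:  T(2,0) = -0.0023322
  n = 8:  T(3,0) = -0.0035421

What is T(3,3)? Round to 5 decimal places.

-0.00396

Richardson extrapolation on the trapezoidal column (denominator 4−1=3):
T(1,1) = (4·0.0020327 − 0.0140107) / 3 = -0.0019600
T(2,1) = (4·(-0.0023322) − 0.0020327) / 3 = -0.0037872
T(3,1) = -0.0035421 + (-0.0035421 − (-0.0023322))/3 = -0.0039454
T(2,2) = -0.0037872 + (-0.0037872 − (-0.0019600))/15 = -0.0039090
T(3,2) = (16·(-0.0039454) − (-0.0037872)) / 15 = -0.0039559
T(3,3) = -0.0039559 + (-0.0039559 − (-0.0039090))/63 = -0.0039566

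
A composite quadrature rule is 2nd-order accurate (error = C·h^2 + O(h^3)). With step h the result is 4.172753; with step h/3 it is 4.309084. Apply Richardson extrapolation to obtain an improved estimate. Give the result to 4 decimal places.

4.3261

Extrapolated value = (9·A(h/3) − A(h)) / (9 − 1)
= (9·4.309084 − 4.172753) / 8
= 34.609003 / 8 = 4.326125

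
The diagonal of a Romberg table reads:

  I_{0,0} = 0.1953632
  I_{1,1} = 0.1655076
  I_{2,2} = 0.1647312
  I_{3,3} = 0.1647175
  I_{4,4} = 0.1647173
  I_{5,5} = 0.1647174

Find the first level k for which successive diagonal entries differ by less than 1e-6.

|I_{1,1} − I_{0,0}| = 0.0298556 ≥ 1e-6
|I_{2,2} − I_{1,1}| = 0.0007764 ≥ 1e-6
|I_{3,3} − I_{2,2}| = 0.0000137 ≥ 1e-6
|I_{4,4} − I_{3,3}| = 0.0000002 < 1e-6

k = 4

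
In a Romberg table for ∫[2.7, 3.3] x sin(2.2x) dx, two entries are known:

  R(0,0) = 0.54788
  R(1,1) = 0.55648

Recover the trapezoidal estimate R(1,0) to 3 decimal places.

0.554

From R(1,1) = (4·R(1,0) − R(0,0))/3, solve for R(1,0):
4·R(1,0) = 3·0.55648 + 0.54788 = 2.21732
R(1,0) = 0.55433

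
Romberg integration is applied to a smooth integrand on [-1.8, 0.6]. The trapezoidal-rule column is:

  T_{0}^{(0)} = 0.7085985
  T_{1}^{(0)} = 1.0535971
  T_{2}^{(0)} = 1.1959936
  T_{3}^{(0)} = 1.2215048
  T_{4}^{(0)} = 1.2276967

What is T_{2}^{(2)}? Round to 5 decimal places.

1.24845

T_{1}^{(1)} = 1.0535971 + (1.0535971 − 0.7085985)/3 = 1.1685966
T_{2}^{(1)} = (4·1.1959936 − 1.0535971) / 3 = 1.2434591
T_{2}^{(2)} = (16·1.2434591 − 1.1685966) / 15 = 1.2484499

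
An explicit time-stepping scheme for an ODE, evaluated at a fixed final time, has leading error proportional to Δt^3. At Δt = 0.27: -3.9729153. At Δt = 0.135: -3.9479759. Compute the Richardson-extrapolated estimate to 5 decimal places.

Extrapolated value = (8·A(Δt/2) − A(Δt)) / (8 − 1)
= (8·(-3.9479759) − (-3.9729153)) / 7
= -27.6108919 / 7 = -3.9444131

-3.94441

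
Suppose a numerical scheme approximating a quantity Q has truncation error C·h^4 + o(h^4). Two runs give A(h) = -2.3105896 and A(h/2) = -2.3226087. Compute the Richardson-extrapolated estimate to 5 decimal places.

Extrapolated value = (16·A(h/2) − A(h)) / (16 − 1)
= (16·(-2.3226087) − (-2.3105896)) / 15
= -34.8511496 / 15 = -2.3234100

-2.32341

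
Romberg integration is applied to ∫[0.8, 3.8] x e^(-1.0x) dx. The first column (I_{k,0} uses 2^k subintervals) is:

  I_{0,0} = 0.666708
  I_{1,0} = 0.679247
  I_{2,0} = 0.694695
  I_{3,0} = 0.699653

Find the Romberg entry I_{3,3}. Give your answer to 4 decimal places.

Richardson extrapolation on the trapezoidal column (denominator 4−1=3):
I_{1,1} = (4·0.679247 − 0.666708) / 3 = 0.683427
I_{2,1} = 0.694695 + (0.694695 − 0.679247)/3 = 0.699844
I_{3,1} = (4·0.699653 − 0.694695) / 3 = 0.701306
I_{2,2} = (16·0.699844 − 0.683427) / 15 = 0.700938
I_{3,2} = (16·0.701306 − 0.699844) / 15 = 0.701403
I_{3,3} = (64·0.701403 − 0.700938) / 63 = 0.701410

0.7014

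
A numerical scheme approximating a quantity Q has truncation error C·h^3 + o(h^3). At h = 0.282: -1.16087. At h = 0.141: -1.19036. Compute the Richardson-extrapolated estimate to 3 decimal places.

The leading error scales as h^3; refining by a factor of 2 reduces it by 2^3 = 8.
Extrapolated value = (8·A(h/2) − A(h)) / (8 − 1)
= (8·(-1.19036) − (-1.16087)) / 7
= -8.36201 / 7 = -1.19457

-1.195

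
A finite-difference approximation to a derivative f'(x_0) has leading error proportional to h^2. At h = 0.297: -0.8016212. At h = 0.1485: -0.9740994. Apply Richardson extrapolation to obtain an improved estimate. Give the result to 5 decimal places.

Extrapolated value = (4·A(h/2) − A(h)) / (4 − 1)
= (4·(-0.9740994) − (-0.8016212)) / 3
= -3.0947764 / 3 = -1.0315921

-1.03159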